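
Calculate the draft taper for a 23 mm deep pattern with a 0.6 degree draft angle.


Formula: taper = depth * tan(draft_angle)
tan(0.6 deg) = 0.0104724
taper = 23 mm * 0.0104724 = 0.2409 mm


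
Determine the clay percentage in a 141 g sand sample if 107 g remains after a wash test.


Formula: Clay% = (W_total - W_washed) / W_total * 100
Clay mass = 141 - 107 = 34 g
Clay% = 34 / 141 * 100 = 24.1135%

Final answer: 24.1135%


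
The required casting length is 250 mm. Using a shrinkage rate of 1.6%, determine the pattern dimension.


Formula: L_pattern = L_casting * (1 + shrinkage_rate/100)
Shrinkage factor = 1 + 1.6/100 = 1.016
L_pattern = 250 mm * 1.016 = 254.0000 mm

Final answer: 254.0000 mm


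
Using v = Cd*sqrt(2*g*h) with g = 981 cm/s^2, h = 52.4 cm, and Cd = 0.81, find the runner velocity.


Formula: v = Cd * sqrt(2 * g * h)  (Torricelli with discharge coefficient)
2*g*h = 2 * 981 * 52.4 = 102808.8 cm^2/s^2
sqrt(102808.8) = 320.63811 cm/s
v = 0.81 * 320.63811 = 259.7169 cm/s

Final answer: 259.7169 cm/s


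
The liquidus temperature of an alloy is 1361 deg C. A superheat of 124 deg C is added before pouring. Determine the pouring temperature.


Formula: T_pour = T_melt + Superheat
T_pour = 1361 + 124 = 1485 deg C

Answer: 1485 deg C


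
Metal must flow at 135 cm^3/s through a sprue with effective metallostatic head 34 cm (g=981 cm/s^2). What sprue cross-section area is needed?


Formula: v = sqrt(2*g*h), A = Q/v
Velocity: v = sqrt(2 * 981 * 34) = sqrt(66708) = 258.2789 cm/s
Sprue area: A = Q / v = 135 / 258.2789 = 0.5227 cm^2

0.5227 cm^2


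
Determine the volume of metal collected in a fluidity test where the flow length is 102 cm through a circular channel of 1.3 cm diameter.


Formula: V = pi * (d/2)^2 * L  (cylinder volume)
Radius = 1.3/2 = 0.65 cm
V = pi * 0.65^2 * 102 = 135.3869 cm^3


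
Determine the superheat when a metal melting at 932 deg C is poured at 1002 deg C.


Formula: Superheat = T_pour - T_melt
Superheat = 1002 - 932 = 70 deg C

Answer: 70 deg C


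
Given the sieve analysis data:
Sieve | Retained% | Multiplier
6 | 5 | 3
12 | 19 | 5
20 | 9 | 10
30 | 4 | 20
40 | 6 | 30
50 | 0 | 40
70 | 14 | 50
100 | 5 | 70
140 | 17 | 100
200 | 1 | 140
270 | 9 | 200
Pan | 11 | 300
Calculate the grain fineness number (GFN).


Formula: GFN = sum(pct * multiplier) / sum(pct)
sum(pct * multiplier) = 8450
sum(pct) = 100
GFN = 8450 / 100 = 84.50

84.50


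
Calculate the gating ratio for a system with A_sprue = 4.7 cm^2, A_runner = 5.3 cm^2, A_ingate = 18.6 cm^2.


Sprue:Runner:Ingate = 1 : 5.3/4.7 : 18.6/4.7 = 1:1.13:3.96

Answer: 1:1.13:3.96


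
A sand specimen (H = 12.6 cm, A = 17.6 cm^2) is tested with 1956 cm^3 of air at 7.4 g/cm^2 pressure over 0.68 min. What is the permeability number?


Formula: Permeability Number P = (V * H) / (p * A * t)
Numerator: V * H = 1956 * 12.6 = 24645.6
Denominator: p * A * t = 7.4 * 17.6 * 0.68 = 88.5632
P = 24645.6 / 88.5632 = 278.2826


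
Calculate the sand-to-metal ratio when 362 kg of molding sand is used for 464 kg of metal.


Formula: Sand-to-Metal Ratio = W_sand / W_metal
Ratio = 362 kg / 464 kg = 0.7802

0.7802


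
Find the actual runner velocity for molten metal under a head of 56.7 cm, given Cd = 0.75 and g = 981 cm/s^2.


Formula: v = Cd * sqrt(2 * g * h)  (Torricelli with discharge coefficient)
2*g*h = 2 * 981 * 56.7 = 111245.4 cm^2/s^2
sqrt(111245.4) = 333.53471 cm/s
v = 0.75 * 333.53471 = 250.1510 cm/s

250.1510 cm/s


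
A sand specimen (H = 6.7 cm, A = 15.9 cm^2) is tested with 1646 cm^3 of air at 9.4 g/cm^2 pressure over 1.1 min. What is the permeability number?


Formula: Permeability Number P = (V * H) / (p * A * t)
Numerator: V * H = 1646 * 6.7 = 11028.2
Denominator: p * A * t = 9.4 * 15.9 * 1.1 = 164.406
P = 11028.2 / 164.406 = 67.0791

67.0791


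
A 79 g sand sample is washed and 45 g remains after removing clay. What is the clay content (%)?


Formula: Clay% = (W_total - W_washed) / W_total * 100
Clay mass = 79 - 45 = 34 g
Clay% = 34 / 79 * 100 = 43.0380%

43.0380%


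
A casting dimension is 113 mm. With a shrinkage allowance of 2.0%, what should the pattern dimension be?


Formula: L_pattern = L_casting * (1 + shrinkage_rate/100)
Shrinkage factor = 1 + 2.0/100 = 1.02
L_pattern = 113 mm * 1.02 = 115.2600 mm


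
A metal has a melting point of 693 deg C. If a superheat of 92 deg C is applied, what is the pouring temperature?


Formula: T_pour = T_melt + Superheat
T_pour = 693 + 92 = 785 deg C

Final answer: 785 deg C


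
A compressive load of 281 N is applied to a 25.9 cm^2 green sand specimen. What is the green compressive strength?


Formula: Compressive Strength = Force / Area
Strength = 281 N / 25.9 cm^2 = 10.8494 N/cm^2

Answer: 10.8494 N/cm^2


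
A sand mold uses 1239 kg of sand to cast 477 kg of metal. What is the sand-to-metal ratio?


Formula: Sand-to-Metal Ratio = W_sand / W_metal
Ratio = 1239 kg / 477 kg = 2.5975

2.5975


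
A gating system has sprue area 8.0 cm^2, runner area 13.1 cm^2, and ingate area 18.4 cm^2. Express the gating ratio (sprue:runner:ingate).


Sprue:Runner:Ingate = 1 : 13.1/8.0 : 18.4/8.0 = 1:1.64:2.30

Final answer: 1:1.64:2.30


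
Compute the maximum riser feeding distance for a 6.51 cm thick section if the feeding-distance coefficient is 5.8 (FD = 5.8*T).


Formula: FD = 5.8 * T  (riser feeding-distance rule)
FD = 5.8 * 6.51 cm = 37.7580 cm


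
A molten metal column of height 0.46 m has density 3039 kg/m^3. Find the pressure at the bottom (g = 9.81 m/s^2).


Formula: P = rho * g * h
rho * g = 3039 * 9.81 = 29812.59 N/m^3
P = 29812.59 * 0.46 = 13713.7914 Pa

13713.7914 Pa


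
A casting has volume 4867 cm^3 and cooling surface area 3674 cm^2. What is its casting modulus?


Formula: Casting Modulus M = V / A
M = 4867 cm^3 / 3674 cm^2 = 1.3247 cm

Answer: 1.3247 cm


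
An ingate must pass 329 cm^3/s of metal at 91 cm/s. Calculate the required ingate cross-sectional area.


Formula: A_ingate = Q / v  (continuity equation)
A = 329 cm^3/s / 91 cm/s = 3.6154 cm^2


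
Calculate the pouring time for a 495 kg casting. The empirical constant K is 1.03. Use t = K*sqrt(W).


Formula: t = K * sqrt(W)
sqrt(W) = sqrt(495) = 22.24860
t = 1.03 * 22.24860 = 22.9161 s

Answer: 22.9161 s


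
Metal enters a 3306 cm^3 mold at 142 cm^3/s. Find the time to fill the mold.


Formula: t_fill = V_mold / Q_flow
t = 3306 cm^3 / 142 cm^3/s = 23.2817 s

Answer: 23.2817 s


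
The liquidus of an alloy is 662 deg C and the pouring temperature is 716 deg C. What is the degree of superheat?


Formula: Superheat = T_pour - T_melt
Superheat = 716 - 662 = 54 deg C

54 deg C


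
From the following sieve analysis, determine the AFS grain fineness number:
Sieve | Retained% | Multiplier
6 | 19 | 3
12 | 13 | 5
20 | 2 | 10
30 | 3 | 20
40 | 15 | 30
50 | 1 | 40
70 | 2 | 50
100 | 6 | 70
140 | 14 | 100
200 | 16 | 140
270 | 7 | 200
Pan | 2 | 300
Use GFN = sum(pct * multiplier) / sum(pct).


Formula: GFN = sum(pct * multiplier) / sum(pct)
sum(pct * multiplier) = 6852
sum(pct) = 100
GFN = 6852 / 100 = 68.52

Answer: 68.52


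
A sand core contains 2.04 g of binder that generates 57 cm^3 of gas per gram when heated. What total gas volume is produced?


Formula: V_gas = W_binder * gas_evolution_rate
V = 2.04 g * 57 cm^3/g = 116.2800 cm^3

Final answer: 116.2800 cm^3


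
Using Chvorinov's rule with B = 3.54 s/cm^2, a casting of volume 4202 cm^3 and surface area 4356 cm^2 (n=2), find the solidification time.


Formula: t_s = B * (V/A)^n  (Chvorinov's rule, n=2)
Modulus M = V/A = 4202/4356 = 0.964646 cm
M^2 = 0.964646^2 = 0.930542 cm^2
t_s = 3.54 * 0.930542 = 3.2941 s

Answer: 3.2941 s


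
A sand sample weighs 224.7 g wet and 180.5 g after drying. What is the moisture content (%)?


Formula: MC = (W_wet - W_dry) / W_wet * 100
Water mass = 224.7 - 180.5 = 44.2 g
MC = 44.2 / 224.7 * 100 = 19.6707%

Answer: 19.6707%


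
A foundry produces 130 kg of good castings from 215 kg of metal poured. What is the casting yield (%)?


Formula: Casting Yield = (W_good / W_total) * 100
Yield = (130 kg / 215 kg) * 100 = 60.4651%

Final answer: 60.4651%


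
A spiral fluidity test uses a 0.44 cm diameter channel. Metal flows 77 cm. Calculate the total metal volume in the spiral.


Formula: V = pi * (d/2)^2 * L  (cylinder volume)
Radius = 0.44/2 = 0.22 cm
V = pi * 0.22^2 * 77 = 11.7081 cm^3

Answer: 11.7081 cm^3


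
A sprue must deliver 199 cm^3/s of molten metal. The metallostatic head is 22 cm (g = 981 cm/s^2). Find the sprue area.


Formula: v = sqrt(2*g*h), A = Q/v
Velocity: v = sqrt(2 * 981 * 22) = sqrt(43164) = 207.7595 cm/s
Sprue area: A = Q / v = 199 / 207.7595 = 0.9578 cm^2

Answer: 0.9578 cm^2


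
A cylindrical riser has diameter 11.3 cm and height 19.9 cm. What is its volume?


Formula: V = pi * (D/2)^2 * H  (cylinder volume)
Radius = D/2 = 11.3/2 = 5.65 cm
V = pi * 5.65^2 * 19.9 = 1995.7211 cm^3


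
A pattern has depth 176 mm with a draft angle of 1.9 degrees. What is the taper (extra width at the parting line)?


Formula: taper = depth * tan(draft_angle)
tan(1.9 deg) = 0.0331734
taper = 176 mm * 0.0331734 = 5.8385 mm

Final answer: 5.8385 mm


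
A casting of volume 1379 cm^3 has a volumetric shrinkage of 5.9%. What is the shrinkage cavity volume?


Formula: V_shrink = V_casting * shrinkage_pct / 100
V_shrink = 1379 cm^3 * 5.9 / 100 = 81.3610 cm^3


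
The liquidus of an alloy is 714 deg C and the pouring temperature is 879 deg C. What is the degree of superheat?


Formula: Superheat = T_pour - T_melt
Superheat = 879 - 714 = 165 deg C

165 deg C


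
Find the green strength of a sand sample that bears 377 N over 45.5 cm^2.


Formula: Compressive Strength = Force / Area
Strength = 377 N / 45.5 cm^2 = 8.2857 N/cm^2

Final answer: 8.2857 N/cm^2


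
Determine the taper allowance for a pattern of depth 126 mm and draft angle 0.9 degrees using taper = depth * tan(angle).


Formula: taper = depth * tan(draft_angle)
tan(0.9 deg) = 0.0157093
taper = 126 mm * 0.0157093 = 1.9794 mm

Final answer: 1.9794 mm


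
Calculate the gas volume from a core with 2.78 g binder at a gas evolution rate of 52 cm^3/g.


Formula: V_gas = W_binder * gas_evolution_rate
V = 2.78 g * 52 cm^3/g = 144.5600 cm^3


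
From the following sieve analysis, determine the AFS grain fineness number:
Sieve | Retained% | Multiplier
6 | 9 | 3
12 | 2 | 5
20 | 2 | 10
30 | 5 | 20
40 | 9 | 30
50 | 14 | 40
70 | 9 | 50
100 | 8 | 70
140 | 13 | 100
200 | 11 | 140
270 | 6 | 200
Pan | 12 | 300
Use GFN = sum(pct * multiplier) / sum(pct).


Formula: GFN = sum(pct * multiplier) / sum(pct)
sum(pct * multiplier) = 9637
sum(pct) = 100
GFN = 9637 / 100 = 96.37

Final answer: 96.37


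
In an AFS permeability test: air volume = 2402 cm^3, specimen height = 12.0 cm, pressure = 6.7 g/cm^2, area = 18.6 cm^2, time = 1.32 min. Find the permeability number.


Formula: Permeability Number P = (V * H) / (p * A * t)
Numerator: V * H = 2402 * 12.0 = 28824.0
Denominator: p * A * t = 6.7 * 18.6 * 1.32 = 164.4984
P = 28824.0 / 164.4984 = 175.2236


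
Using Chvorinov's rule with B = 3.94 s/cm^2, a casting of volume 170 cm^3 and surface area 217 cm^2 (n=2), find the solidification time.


Formula: t_s = B * (V/A)^n  (Chvorinov's rule, n=2)
Modulus M = V/A = 170/217 = 0.783410 cm
M^2 = 0.783410^2 = 0.613731 cm^2
t_s = 3.94 * 0.613731 = 2.4181 s

Final answer: 2.4181 s


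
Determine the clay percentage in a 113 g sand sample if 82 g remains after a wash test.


Formula: Clay% = (W_total - W_washed) / W_total * 100
Clay mass = 113 - 82 = 31 g
Clay% = 31 / 113 * 100 = 27.4336%


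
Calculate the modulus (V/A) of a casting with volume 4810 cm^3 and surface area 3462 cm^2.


Formula: Casting Modulus M = V / A
M = 4810 cm^3 / 3462 cm^2 = 1.3894 cm

Final answer: 1.3894 cm


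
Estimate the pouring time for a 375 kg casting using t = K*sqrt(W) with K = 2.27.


Formula: t = K * sqrt(W)
sqrt(W) = sqrt(375) = 19.36492
t = 2.27 * 19.36492 = 43.9584 s


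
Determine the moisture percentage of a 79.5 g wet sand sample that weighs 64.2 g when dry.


Formula: MC = (W_wet - W_dry) / W_wet * 100
Water mass = 79.5 - 64.2 = 15.3 g
MC = 15.3 / 79.5 * 100 = 19.2453%

19.2453%


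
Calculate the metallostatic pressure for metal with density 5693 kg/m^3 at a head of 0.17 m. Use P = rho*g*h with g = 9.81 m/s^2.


Formula: P = rho * g * h
rho * g = 5693 * 9.81 = 55848.33 N/m^3
P = 55848.33 * 0.17 = 9494.2161 Pa

9494.2161 Pa


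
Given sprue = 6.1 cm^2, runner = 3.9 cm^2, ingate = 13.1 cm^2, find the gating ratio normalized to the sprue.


Sprue:Runner:Ingate = 1 : 3.9/6.1 : 13.1/6.1 = 1:0.64:2.15


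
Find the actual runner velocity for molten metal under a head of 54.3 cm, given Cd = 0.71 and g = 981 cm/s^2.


Formula: v = Cd * sqrt(2 * g * h)  (Torricelli with discharge coefficient)
2*g*h = 2 * 981 * 54.3 = 106536.6 cm^2/s^2
sqrt(106536.6) = 326.39945 cm/s
v = 0.71 * 326.39945 = 231.7436 cm/s

231.7436 cm/s


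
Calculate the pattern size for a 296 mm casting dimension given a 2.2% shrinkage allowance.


Formula: L_pattern = L_casting * (1 + shrinkage_rate/100)
Shrinkage factor = 1 + 2.2/100 = 1.022
L_pattern = 296 mm * 1.022 = 302.5120 mm

Final answer: 302.5120 mm


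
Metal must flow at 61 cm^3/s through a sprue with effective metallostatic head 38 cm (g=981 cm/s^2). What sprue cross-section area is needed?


Formula: v = sqrt(2*g*h), A = Q/v
Velocity: v = sqrt(2 * 981 * 38) = sqrt(74556) = 273.0494 cm/s
Sprue area: A = Q / v = 61 / 273.0494 = 0.2234 cm^2

Answer: 0.2234 cm^2


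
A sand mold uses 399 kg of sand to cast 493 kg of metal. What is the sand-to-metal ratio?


Formula: Sand-to-Metal Ratio = W_sand / W_metal
Ratio = 399 kg / 493 kg = 0.8093

Final answer: 0.8093


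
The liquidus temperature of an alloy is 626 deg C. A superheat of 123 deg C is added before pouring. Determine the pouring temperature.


Formula: T_pour = T_melt + Superheat
T_pour = 626 + 123 = 749 deg C

749 deg C


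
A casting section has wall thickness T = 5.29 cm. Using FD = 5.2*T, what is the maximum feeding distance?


Formula: FD = 5.2 * T  (riser feeding-distance rule)
FD = 5.2 * 5.29 cm = 27.5080 cm

Final answer: 27.5080 cm


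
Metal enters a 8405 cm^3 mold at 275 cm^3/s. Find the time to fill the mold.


Formula: t_fill = V_mold / Q_flow
t = 8405 cm^3 / 275 cm^3/s = 30.5636 s

Final answer: 30.5636 s


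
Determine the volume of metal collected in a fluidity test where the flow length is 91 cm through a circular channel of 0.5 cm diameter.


Formula: V = pi * (d/2)^2 * L  (cylinder volume)
Radius = 0.5/2 = 0.25 cm
V = pi * 0.25^2 * 91 = 17.8678 cm^3

17.8678 cm^3


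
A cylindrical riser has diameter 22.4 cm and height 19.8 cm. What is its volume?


Formula: V = pi * (D/2)^2 * H  (cylinder volume)
Radius = D/2 = 22.4/2 = 11.2 cm
V = pi * 11.2^2 * 19.8 = 7802.8114 cm^3


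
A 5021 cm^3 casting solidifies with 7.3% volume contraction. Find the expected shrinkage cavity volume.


Formula: V_shrink = V_casting * shrinkage_pct / 100
V_shrink = 5021 cm^3 * 7.3 / 100 = 366.5330 cm^3


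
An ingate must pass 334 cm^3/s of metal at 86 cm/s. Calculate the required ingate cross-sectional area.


Formula: A_ingate = Q / v  (continuity equation)
A = 334 cm^3/s / 86 cm/s = 3.8837 cm^2

Answer: 3.8837 cm^2


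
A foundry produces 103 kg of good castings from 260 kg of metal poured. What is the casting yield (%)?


Formula: Casting Yield = (W_good / W_total) * 100
Yield = (103 kg / 260 kg) * 100 = 39.6154%


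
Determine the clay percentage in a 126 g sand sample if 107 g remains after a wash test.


Formula: Clay% = (W_total - W_washed) / W_total * 100
Clay mass = 126 - 107 = 19 g
Clay% = 19 / 126 * 100 = 15.0794%

15.0794%


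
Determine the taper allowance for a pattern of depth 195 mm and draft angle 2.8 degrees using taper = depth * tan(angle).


Formula: taper = depth * tan(draft_angle)
tan(2.8 deg) = 0.0489082
taper = 195 mm * 0.0489082 = 9.5371 mm

Final answer: 9.5371 mm


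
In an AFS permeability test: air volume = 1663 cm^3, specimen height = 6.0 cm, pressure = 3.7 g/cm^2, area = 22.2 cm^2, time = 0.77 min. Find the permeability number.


Formula: Permeability Number P = (V * H) / (p * A * t)
Numerator: V * H = 1663 * 6.0 = 9978.0
Denominator: p * A * t = 3.7 * 22.2 * 0.77 = 63.2478
P = 9978.0 / 63.2478 = 157.7604


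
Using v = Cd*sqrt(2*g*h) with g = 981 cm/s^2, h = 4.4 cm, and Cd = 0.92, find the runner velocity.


Formula: v = Cd * sqrt(2 * g * h)  (Torricelli with discharge coefficient)
2*g*h = 2 * 981 * 4.4 = 8632.8 cm^2/s^2
sqrt(8632.8) = 92.91286 cm/s
v = 0.92 * 92.91286 = 85.4798 cm/s

85.4798 cm/s


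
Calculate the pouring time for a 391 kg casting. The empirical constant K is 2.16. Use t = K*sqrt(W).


Formula: t = K * sqrt(W)
sqrt(W) = sqrt(391) = 19.77372
t = 2.16 * 19.77372 = 42.7112 s

Answer: 42.7112 s


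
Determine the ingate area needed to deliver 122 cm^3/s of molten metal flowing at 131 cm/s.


Formula: A_ingate = Q / v  (continuity equation)
A = 122 cm^3/s / 131 cm/s = 0.9313 cm^2

Final answer: 0.9313 cm^2


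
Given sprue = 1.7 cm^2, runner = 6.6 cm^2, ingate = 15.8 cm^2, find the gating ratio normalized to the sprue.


Sprue:Runner:Ingate = 1 : 6.6/1.7 : 15.8/1.7 = 1:3.88:9.29

Final answer: 1:3.88:9.29


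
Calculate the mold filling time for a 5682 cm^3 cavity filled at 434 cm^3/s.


Formula: t_fill = V_mold / Q_flow
t = 5682 cm^3 / 434 cm^3/s = 13.0922 s

Final answer: 13.0922 s


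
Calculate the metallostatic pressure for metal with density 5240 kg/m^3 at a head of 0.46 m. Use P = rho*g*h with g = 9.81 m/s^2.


Formula: P = rho * g * h
rho * g = 5240 * 9.81 = 51404.4 N/m^3
P = 51404.4 * 0.46 = 23646.0240 Pa


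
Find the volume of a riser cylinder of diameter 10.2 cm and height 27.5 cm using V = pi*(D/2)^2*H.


Formula: V = pi * (D/2)^2 * H  (cylinder volume)
Radius = D/2 = 10.2/2 = 5.1 cm
V = pi * 5.1^2 * 27.5 = 2247.1027 cm^3

2247.1027 cm^3


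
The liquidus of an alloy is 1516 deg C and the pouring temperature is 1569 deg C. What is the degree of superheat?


Formula: Superheat = T_pour - T_melt
Superheat = 1569 - 1516 = 53 deg C

Answer: 53 deg C


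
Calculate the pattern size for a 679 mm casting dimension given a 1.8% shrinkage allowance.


Formula: L_pattern = L_casting * (1 + shrinkage_rate/100)
Shrinkage factor = 1 + 1.8/100 = 1.018
L_pattern = 679 mm * 1.018 = 691.2220 mm


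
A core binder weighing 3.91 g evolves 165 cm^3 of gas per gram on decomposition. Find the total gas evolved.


Formula: V_gas = W_binder * gas_evolution_rate
V = 3.91 g * 165 cm^3/g = 645.1500 cm^3

Answer: 645.1500 cm^3


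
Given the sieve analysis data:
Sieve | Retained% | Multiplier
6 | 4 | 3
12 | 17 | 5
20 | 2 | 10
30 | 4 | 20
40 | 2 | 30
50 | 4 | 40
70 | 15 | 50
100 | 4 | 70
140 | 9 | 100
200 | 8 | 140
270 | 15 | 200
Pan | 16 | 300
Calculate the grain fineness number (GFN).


Formula: GFN = sum(pct * multiplier) / sum(pct)
sum(pct * multiplier) = 11267
sum(pct) = 100
GFN = 11267 / 100 = 112.67

Final answer: 112.67


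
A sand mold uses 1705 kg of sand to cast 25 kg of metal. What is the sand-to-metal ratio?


Formula: Sand-to-Metal Ratio = W_sand / W_metal
Ratio = 1705 kg / 25 kg = 68.2000


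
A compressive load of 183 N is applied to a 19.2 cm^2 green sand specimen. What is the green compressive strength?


Formula: Compressive Strength = Force / Area
Strength = 183 N / 19.2 cm^2 = 9.5312 N/cm^2

Final answer: 9.5312 N/cm^2


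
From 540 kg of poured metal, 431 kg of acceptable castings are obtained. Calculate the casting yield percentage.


Formula: Casting Yield = (W_good / W_total) * 100
Yield = (431 kg / 540 kg) * 100 = 79.8148%

Answer: 79.8148%


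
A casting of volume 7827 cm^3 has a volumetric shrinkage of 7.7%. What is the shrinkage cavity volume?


Formula: V_shrink = V_casting * shrinkage_pct / 100
V_shrink = 7827 cm^3 * 7.7 / 100 = 602.6790 cm^3


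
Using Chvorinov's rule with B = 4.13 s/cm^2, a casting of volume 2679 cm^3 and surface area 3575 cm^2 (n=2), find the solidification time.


Formula: t_s = B * (V/A)^n  (Chvorinov's rule, n=2)
Modulus M = V/A = 2679/3575 = 0.749371 cm
M^2 = 0.749371^2 = 0.561557 cm^2
t_s = 4.13 * 0.561557 = 2.3192 s

2.3192 s


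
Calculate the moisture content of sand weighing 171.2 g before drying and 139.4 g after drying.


Formula: MC = (W_wet - W_dry) / W_wet * 100
Water mass = 171.2 - 139.4 = 31.8 g
MC = 31.8 / 171.2 * 100 = 18.5748%

Final answer: 18.5748%


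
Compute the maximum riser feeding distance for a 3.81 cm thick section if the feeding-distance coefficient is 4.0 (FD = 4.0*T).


Formula: FD = 4.0 * T  (riser feeding-distance rule)
FD = 4.0 * 3.81 cm = 15.2400 cm

Final answer: 15.2400 cm


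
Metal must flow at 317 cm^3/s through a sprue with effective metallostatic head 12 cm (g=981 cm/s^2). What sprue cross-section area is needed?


Formula: v = sqrt(2*g*h), A = Q/v
Velocity: v = sqrt(2 * 981 * 12) = sqrt(23544) = 153.4405 cm/s
Sprue area: A = Q / v = 317 / 153.4405 = 2.0659 cm^2


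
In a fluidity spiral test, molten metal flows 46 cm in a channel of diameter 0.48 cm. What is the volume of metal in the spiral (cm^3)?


Formula: V = pi * (d/2)^2 * L  (cylinder volume)
Radius = 0.48/2 = 0.24 cm
V = pi * 0.24^2 * 46 = 8.3240 cm^3

Answer: 8.3240 cm^3


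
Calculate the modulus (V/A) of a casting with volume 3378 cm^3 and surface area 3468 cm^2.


Formula: Casting Modulus M = V / A
M = 3378 cm^3 / 3468 cm^2 = 0.9740 cm

Answer: 0.9740 cm


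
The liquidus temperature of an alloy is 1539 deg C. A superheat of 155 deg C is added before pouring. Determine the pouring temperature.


Formula: T_pour = T_melt + Superheat
T_pour = 1539 + 155 = 1694 deg C

Answer: 1694 deg C


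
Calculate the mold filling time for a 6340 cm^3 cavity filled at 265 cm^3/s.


Formula: t_fill = V_mold / Q_flow
t = 6340 cm^3 / 265 cm^3/s = 23.9245 s

Answer: 23.9245 s


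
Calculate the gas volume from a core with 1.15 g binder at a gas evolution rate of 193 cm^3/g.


Formula: V_gas = W_binder * gas_evolution_rate
V = 1.15 g * 193 cm^3/g = 221.9500 cm^3

Final answer: 221.9500 cm^3


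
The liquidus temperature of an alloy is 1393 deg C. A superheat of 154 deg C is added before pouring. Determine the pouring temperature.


Formula: T_pour = T_melt + Superheat
T_pour = 1393 + 154 = 1547 deg C

Answer: 1547 deg C


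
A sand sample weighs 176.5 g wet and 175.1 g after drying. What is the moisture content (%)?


Formula: MC = (W_wet - W_dry) / W_wet * 100
Water mass = 176.5 - 175.1 = 1.4 g
MC = 1.4 / 176.5 * 100 = 0.7932%

0.7932%


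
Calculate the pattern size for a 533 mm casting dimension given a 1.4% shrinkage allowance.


Formula: L_pattern = L_casting * (1 + shrinkage_rate/100)
Shrinkage factor = 1 + 1.4/100 = 1.014
L_pattern = 533 mm * 1.014 = 540.4620 mm


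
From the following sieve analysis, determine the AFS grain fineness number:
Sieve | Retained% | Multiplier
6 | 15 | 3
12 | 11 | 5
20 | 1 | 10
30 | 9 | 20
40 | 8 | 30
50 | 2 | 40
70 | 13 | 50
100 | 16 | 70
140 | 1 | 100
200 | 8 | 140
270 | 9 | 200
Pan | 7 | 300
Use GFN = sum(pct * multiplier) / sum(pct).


Formula: GFN = sum(pct * multiplier) / sum(pct)
sum(pct * multiplier) = 7500
sum(pct) = 100
GFN = 7500 / 100 = 75.00

Answer: 75.00


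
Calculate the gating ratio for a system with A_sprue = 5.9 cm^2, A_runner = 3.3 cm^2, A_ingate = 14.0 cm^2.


Sprue:Runner:Ingate = 1 : 3.3/5.9 : 14.0/5.9 = 1:0.56:2.37

Final answer: 1:0.56:2.37


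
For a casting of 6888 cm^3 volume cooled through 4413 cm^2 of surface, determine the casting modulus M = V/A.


Formula: Casting Modulus M = V / A
M = 6888 cm^3 / 4413 cm^2 = 1.5608 cm


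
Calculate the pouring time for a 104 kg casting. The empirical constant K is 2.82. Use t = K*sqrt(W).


Formula: t = K * sqrt(W)
sqrt(W) = sqrt(104) = 10.19804
t = 2.82 * 10.19804 = 28.7585 s

Answer: 28.7585 s


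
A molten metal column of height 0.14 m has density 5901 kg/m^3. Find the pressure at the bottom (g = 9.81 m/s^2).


Formula: P = rho * g * h
rho * g = 5901 * 9.81 = 57888.81 N/m^3
P = 57888.81 * 0.14 = 8104.4334 Pa


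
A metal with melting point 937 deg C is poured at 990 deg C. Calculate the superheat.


Formula: Superheat = T_pour - T_melt
Superheat = 990 - 937 = 53 deg C

53 deg C


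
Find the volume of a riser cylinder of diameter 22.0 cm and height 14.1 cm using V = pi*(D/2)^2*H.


Formula: V = pi * (D/2)^2 * H  (cylinder volume)
Radius = D/2 = 22.0/2 = 11.0 cm
V = pi * 11.0^2 * 14.1 = 5359.8712 cm^3


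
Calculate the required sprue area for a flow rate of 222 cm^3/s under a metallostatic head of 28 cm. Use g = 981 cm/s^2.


Formula: v = sqrt(2*g*h), A = Q/v
Velocity: v = sqrt(2 * 981 * 28) = sqrt(54936) = 234.3843 cm/s
Sprue area: A = Q / v = 222 / 234.3843 = 0.9472 cm^2

Answer: 0.9472 cm^2


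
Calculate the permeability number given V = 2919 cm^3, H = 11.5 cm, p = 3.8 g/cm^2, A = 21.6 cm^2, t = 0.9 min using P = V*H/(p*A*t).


Formula: Permeability Number P = (V * H) / (p * A * t)
Numerator: V * H = 2919 * 11.5 = 33568.5
Denominator: p * A * t = 3.8 * 21.6 * 0.9 = 73.872
P = 33568.5 / 73.872 = 454.4144

Final answer: 454.4144


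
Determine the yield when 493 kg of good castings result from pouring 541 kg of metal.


Formula: Casting Yield = (W_good / W_total) * 100
Yield = (493 kg / 541 kg) * 100 = 91.1275%


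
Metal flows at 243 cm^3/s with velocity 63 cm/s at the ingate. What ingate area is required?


Formula: A_ingate = Q / v  (continuity equation)
A = 243 cm^3/s / 63 cm/s = 3.8571 cm^2

3.8571 cm^2


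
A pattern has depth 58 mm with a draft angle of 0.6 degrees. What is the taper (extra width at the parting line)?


Formula: taper = depth * tan(draft_angle)
tan(0.6 deg) = 0.0104724
taper = 58 mm * 0.0104724 = 0.6074 mm

Final answer: 0.6074 mm


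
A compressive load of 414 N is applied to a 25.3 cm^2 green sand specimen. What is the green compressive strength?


Formula: Compressive Strength = Force / Area
Strength = 414 N / 25.3 cm^2 = 16.3636 N/cm^2


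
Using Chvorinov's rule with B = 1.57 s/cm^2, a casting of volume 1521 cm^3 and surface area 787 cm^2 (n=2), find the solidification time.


Formula: t_s = B * (V/A)^n  (Chvorinov's rule, n=2)
Modulus M = V/A = 1521/787 = 1.932656 cm
M^2 = 1.932656^2 = 3.735159 cm^2
t_s = 1.57 * 3.735159 = 5.8642 s


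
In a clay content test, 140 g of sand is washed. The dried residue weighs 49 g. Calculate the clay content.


Formula: Clay% = (W_total - W_washed) / W_total * 100
Clay mass = 140 - 49 = 91 g
Clay% = 91 / 140 * 100 = 65.0000%

65.0000%


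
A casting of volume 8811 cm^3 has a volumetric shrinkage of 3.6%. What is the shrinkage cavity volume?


Formula: V_shrink = V_casting * shrinkage_pct / 100
V_shrink = 8811 cm^3 * 3.6 / 100 = 317.1960 cm^3

317.1960 cm^3


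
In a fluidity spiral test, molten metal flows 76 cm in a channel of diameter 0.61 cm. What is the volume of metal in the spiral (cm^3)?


Formula: V = pi * (d/2)^2 * L  (cylinder volume)
Radius = 0.61/2 = 0.305 cm
V = pi * 0.305^2 * 76 = 22.2107 cm^3

Answer: 22.2107 cm^3


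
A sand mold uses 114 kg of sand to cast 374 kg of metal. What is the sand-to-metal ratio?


Formula: Sand-to-Metal Ratio = W_sand / W_metal
Ratio = 114 kg / 374 kg = 0.3048

Final answer: 0.3048


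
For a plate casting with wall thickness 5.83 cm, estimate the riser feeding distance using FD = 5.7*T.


Formula: FD = 5.7 * T  (riser feeding-distance rule)
FD = 5.7 * 5.83 cm = 33.2310 cm

Final answer: 33.2310 cm


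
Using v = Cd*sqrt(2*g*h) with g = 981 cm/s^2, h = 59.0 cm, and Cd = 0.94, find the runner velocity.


Formula: v = Cd * sqrt(2 * g * h)  (Torricelli with discharge coefficient)
2*g*h = 2 * 981 * 59.0 = 115758.0 cm^2/s^2
sqrt(115758.0) = 340.23227 cm/s
v = 0.94 * 340.23227 = 319.8183 cm/s

Answer: 319.8183 cm/s


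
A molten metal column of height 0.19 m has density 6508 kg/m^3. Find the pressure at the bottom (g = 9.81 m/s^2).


Formula: P = rho * g * h
rho * g = 6508 * 9.81 = 63843.48 N/m^3
P = 63843.48 * 0.19 = 12130.2612 Pa


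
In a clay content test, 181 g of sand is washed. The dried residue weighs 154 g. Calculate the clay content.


Formula: Clay% = (W_total - W_washed) / W_total * 100
Clay mass = 181 - 154 = 27 g
Clay% = 27 / 181 * 100 = 14.9171%


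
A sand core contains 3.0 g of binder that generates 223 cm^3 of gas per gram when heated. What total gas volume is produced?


Formula: V_gas = W_binder * gas_evolution_rate
V = 3.0 g * 223 cm^3/g = 669.0000 cm^3

669.0000 cm^3


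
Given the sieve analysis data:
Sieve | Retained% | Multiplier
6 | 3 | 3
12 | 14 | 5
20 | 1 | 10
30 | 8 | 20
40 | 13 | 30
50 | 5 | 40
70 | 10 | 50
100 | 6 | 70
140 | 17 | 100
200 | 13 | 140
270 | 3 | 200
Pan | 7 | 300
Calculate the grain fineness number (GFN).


Formula: GFN = sum(pct * multiplier) / sum(pct)
sum(pct * multiplier) = 7979
sum(pct) = 100
GFN = 7979 / 100 = 79.79

Final answer: 79.79


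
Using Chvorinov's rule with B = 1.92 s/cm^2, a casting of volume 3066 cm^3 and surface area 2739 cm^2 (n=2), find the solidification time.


Formula: t_s = B * (V/A)^n  (Chvorinov's rule, n=2)
Modulus M = V/A = 3066/2739 = 1.119387 cm
M^2 = 1.119387^2 = 1.253027 cm^2
t_s = 1.92 * 1.253027 = 2.4058 s

2.4058 s


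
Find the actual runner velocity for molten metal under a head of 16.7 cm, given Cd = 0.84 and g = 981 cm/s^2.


Formula: v = Cd * sqrt(2 * g * h)  (Torricelli with discharge coefficient)
2*g*h = 2 * 981 * 16.7 = 32765.4 cm^2/s^2
sqrt(32765.4) = 181.01215 cm/s
v = 0.84 * 181.01215 = 152.0502 cm/s


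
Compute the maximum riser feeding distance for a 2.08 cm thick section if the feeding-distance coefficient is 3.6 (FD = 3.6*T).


Formula: FD = 3.6 * T  (riser feeding-distance rule)
FD = 3.6 * 2.08 cm = 7.4880 cm

Answer: 7.4880 cm


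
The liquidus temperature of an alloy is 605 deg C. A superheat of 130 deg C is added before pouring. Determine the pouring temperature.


Formula: T_pour = T_melt + Superheat
T_pour = 605 + 130 = 735 deg C


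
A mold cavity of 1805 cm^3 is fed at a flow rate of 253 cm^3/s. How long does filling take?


Formula: t_fill = V_mold / Q_flow
t = 1805 cm^3 / 253 cm^3/s = 7.1344 s

7.1344 s


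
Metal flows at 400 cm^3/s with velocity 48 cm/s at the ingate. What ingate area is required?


Formula: A_ingate = Q / v  (continuity equation)
A = 400 cm^3/s / 48 cm/s = 8.3333 cm^2

8.3333 cm^2


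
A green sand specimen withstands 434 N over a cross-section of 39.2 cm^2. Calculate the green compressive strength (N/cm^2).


Formula: Compressive Strength = Force / Area
Strength = 434 N / 39.2 cm^2 = 11.0714 N/cm^2


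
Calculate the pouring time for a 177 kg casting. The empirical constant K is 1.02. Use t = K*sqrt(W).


Formula: t = K * sqrt(W)
sqrt(W) = sqrt(177) = 13.30413
t = 1.02 * 13.30413 = 13.5702 s

Answer: 13.5702 s


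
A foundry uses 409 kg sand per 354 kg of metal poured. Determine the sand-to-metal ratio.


Formula: Sand-to-Metal Ratio = W_sand / W_metal
Ratio = 409 kg / 354 kg = 1.1554

1.1554


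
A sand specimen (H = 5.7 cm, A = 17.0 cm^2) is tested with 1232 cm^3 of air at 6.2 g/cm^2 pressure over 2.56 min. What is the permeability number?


Formula: Permeability Number P = (V * H) / (p * A * t)
Numerator: V * H = 1232 * 5.7 = 7022.4
Denominator: p * A * t = 6.2 * 17.0 * 2.56 = 269.824
P = 7022.4 / 269.824 = 26.0259

26.0259


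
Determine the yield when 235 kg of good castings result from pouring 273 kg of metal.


Formula: Casting Yield = (W_good / W_total) * 100
Yield = (235 kg / 273 kg) * 100 = 86.0806%

Final answer: 86.0806%


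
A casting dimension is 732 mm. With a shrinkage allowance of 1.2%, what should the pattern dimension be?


Formula: L_pattern = L_casting * (1 + shrinkage_rate/100)
Shrinkage factor = 1 + 1.2/100 = 1.012
L_pattern = 732 mm * 1.012 = 740.7840 mm

Answer: 740.7840 mm


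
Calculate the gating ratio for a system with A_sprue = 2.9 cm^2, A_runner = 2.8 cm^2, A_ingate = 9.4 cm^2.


Sprue:Runner:Ingate = 1 : 2.8/2.9 : 9.4/2.9 = 1:0.97:3.24


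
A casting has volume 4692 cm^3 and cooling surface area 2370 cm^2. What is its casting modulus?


Formula: Casting Modulus M = V / A
M = 4692 cm^3 / 2370 cm^2 = 1.9797 cm

1.9797 cm


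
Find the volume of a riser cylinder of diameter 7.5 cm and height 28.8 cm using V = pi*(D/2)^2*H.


Formula: V = pi * (D/2)^2 * H  (cylinder volume)
Radius = D/2 = 7.5/2 = 3.75 cm
V = pi * 3.75^2 * 28.8 = 1272.3450 cm^3

1272.3450 cm^3


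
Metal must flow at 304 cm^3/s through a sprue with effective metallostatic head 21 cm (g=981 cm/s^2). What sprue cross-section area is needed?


Formula: v = sqrt(2*g*h), A = Q/v
Velocity: v = sqrt(2 * 981 * 21) = sqrt(41202) = 202.9828 cm/s
Sprue area: A = Q / v = 304 / 202.9828 = 1.4977 cm^2


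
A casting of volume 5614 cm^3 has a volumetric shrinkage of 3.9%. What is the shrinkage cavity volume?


Formula: V_shrink = V_casting * shrinkage_pct / 100
V_shrink = 5614 cm^3 * 3.9 / 100 = 218.9460 cm^3

Answer: 218.9460 cm^3


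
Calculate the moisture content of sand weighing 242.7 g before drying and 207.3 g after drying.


Formula: MC = (W_wet - W_dry) / W_wet * 100
Water mass = 242.7 - 207.3 = 35.4 g
MC = 35.4 / 242.7 * 100 = 14.5859%


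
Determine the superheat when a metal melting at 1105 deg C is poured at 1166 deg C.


Formula: Superheat = T_pour - T_melt
Superheat = 1166 - 1105 = 61 deg C

Answer: 61 deg C


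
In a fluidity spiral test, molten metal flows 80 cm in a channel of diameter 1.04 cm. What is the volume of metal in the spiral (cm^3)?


Formula: V = pi * (d/2)^2 * L  (cylinder volume)
Radius = 1.04/2 = 0.52 cm
V = pi * 0.52^2 * 80 = 67.9589 cm^3

67.9589 cm^3


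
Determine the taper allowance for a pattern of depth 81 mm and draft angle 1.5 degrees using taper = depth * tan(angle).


Formula: taper = depth * tan(draft_angle)
tan(1.5 deg) = 0.0261859
taper = 81 mm * 0.0261859 = 2.1211 mm

2.1211 mm


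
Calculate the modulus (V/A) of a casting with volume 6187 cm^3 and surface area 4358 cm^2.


Formula: Casting Modulus M = V / A
M = 6187 cm^3 / 4358 cm^2 = 1.4197 cm


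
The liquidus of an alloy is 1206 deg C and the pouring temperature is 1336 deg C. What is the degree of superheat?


Formula: Superheat = T_pour - T_melt
Superheat = 1336 - 1206 = 130 deg C

Answer: 130 deg C


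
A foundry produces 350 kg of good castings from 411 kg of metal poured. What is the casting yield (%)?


Formula: Casting Yield = (W_good / W_total) * 100
Yield = (350 kg / 411 kg) * 100 = 85.1582%


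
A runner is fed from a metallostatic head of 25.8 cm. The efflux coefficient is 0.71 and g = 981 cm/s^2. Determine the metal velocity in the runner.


Formula: v = Cd * sqrt(2 * g * h)  (Torricelli with discharge coefficient)
2*g*h = 2 * 981 * 25.8 = 50619.6 cm^2/s^2
sqrt(50619.6) = 224.98800 cm/s
v = 0.71 * 224.98800 = 159.7415 cm/s

Answer: 159.7415 cm/s


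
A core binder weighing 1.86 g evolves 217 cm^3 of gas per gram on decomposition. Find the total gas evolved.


Formula: V_gas = W_binder * gas_evolution_rate
V = 1.86 g * 217 cm^3/g = 403.6200 cm^3

Final answer: 403.6200 cm^3


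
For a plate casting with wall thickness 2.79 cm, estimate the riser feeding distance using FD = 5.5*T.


Formula: FD = 5.5 * T  (riser feeding-distance rule)
FD = 5.5 * 2.79 cm = 15.3450 cm


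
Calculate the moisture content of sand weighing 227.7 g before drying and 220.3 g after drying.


Formula: MC = (W_wet - W_dry) / W_wet * 100
Water mass = 227.7 - 220.3 = 7.4 g
MC = 7.4 / 227.7 * 100 = 3.2499%

Final answer: 3.2499%


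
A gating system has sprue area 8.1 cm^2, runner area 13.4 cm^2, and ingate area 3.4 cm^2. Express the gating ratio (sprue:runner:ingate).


Sprue:Runner:Ingate = 1 : 13.4/8.1 : 3.4/8.1 = 1:1.65:0.42


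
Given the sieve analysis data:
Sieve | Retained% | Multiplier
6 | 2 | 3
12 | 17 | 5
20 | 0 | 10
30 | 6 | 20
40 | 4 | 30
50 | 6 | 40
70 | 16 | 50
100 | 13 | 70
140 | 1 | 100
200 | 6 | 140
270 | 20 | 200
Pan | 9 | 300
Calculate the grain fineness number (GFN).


Formula: GFN = sum(pct * multiplier) / sum(pct)
sum(pct * multiplier) = 9921
sum(pct) = 100
GFN = 9921 / 100 = 99.21

Answer: 99.21


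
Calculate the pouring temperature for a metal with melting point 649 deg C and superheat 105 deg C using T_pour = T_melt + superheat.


Formula: T_pour = T_melt + Superheat
T_pour = 649 + 105 = 754 deg C

754 deg C


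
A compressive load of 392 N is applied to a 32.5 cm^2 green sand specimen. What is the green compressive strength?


Formula: Compressive Strength = Force / Area
Strength = 392 N / 32.5 cm^2 = 12.0615 N/cm^2

Final answer: 12.0615 N/cm^2


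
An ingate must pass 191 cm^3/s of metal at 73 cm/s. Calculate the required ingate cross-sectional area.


Formula: A_ingate = Q / v  (continuity equation)
A = 191 cm^3/s / 73 cm/s = 2.6164 cm^2


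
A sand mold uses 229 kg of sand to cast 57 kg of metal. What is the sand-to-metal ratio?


Formula: Sand-to-Metal Ratio = W_sand / W_metal
Ratio = 229 kg / 57 kg = 4.0175


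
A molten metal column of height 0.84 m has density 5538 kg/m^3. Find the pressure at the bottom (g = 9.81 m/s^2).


Formula: P = rho * g * h
rho * g = 5538 * 9.81 = 54327.78 N/m^3
P = 54327.78 * 0.84 = 45635.3352 Pa


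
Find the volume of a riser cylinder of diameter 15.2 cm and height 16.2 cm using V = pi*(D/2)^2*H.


Formula: V = pi * (D/2)^2 * H  (cylinder volume)
Radius = D/2 = 15.2/2 = 7.6 cm
V = pi * 7.6^2 * 16.2 = 2939.6259 cm^3

Final answer: 2939.6259 cm^3


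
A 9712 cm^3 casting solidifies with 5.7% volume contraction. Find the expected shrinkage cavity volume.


Formula: V_shrink = V_casting * shrinkage_pct / 100
V_shrink = 9712 cm^3 * 5.7 / 100 = 553.5840 cm^3


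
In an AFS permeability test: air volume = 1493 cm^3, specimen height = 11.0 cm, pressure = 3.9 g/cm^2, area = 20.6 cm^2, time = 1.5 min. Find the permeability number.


Formula: Permeability Number P = (V * H) / (p * A * t)
Numerator: V * H = 1493 * 11.0 = 16423.0
Denominator: p * A * t = 3.9 * 20.6 * 1.5 = 120.51
P = 16423.0 / 120.51 = 136.2791

136.2791


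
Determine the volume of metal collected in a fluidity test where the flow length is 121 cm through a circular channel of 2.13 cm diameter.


Formula: V = pi * (d/2)^2 * L  (cylinder volume)
Radius = 2.13/2 = 1.065 cm
V = pi * 1.065^2 * 121 = 431.1560 cm^3

431.1560 cm^3


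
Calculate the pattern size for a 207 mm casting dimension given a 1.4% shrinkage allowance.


Formula: L_pattern = L_casting * (1 + shrinkage_rate/100)
Shrinkage factor = 1 + 1.4/100 = 1.014
L_pattern = 207 mm * 1.014 = 209.8980 mm

209.8980 mm


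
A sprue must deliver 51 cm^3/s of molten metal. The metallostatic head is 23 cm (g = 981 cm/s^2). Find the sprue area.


Formula: v = sqrt(2*g*h), A = Q/v
Velocity: v = sqrt(2 * 981 * 23) = sqrt(45126) = 212.4288 cm/s
Sprue area: A = Q / v = 51 / 212.4288 = 0.2401 cm^2

Answer: 0.2401 cm^2


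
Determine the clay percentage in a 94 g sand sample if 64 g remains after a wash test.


Formula: Clay% = (W_total - W_washed) / W_total * 100
Clay mass = 94 - 64 = 30 g
Clay% = 30 / 94 * 100 = 31.9149%


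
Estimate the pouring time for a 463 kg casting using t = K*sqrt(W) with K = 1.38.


Formula: t = K * sqrt(W)
sqrt(W) = sqrt(463) = 21.51743
t = 1.38 * 21.51743 = 29.6941 s

29.6941 s
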